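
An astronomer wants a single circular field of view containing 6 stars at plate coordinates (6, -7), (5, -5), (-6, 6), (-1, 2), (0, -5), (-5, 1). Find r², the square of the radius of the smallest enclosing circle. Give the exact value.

78.25

The minimum enclosing circle of a finite set is fixed by two of the points (as a diameter) or three (as a circumcircle).
The farthest pair is (6, -7)–(-6, 6) with squared distance 313. The circle on this segment as diameter has centre (0, -0.5) and r² = 313/4 = 78.25.
Check (5, -5): distance² to centre = 45.25 ≤ 78.25, so it lies inside.
All remaining points lie in this disk, and no smaller disk contains both endpoints, so this is the minimum enclosing circle.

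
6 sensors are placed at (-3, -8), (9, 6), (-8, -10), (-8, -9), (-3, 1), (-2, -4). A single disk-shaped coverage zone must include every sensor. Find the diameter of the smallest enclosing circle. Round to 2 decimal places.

The minimum enclosing circle of a finite set is fixed by two of the points (as a diameter) or three (as a circumcircle).
The farthest pair is (9, 6)–(-8, -10) with squared distance 545. The circle on this segment as diameter has centre (0.5, -2) and r² = 545/4 = 136.25.
Check (-3, -8): distance² to centre = 48.25 ≤ 136.25, so it lies inside.
All remaining points lie in this disk, and no smaller disk contains both endpoints, so this is the minimum enclosing circle.
Diameter = 2r = 2√(136.25) ≈ 23.35.

23.35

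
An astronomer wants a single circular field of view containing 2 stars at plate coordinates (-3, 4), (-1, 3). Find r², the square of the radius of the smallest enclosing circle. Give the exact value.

1.25

The smallest circle enclosing two points has them as diameter endpoints.
Centre = midpoint = (-2, 3.5); r² = |(-3, 4)−(-1, 3)|²/4 = 5/4 = 1.25.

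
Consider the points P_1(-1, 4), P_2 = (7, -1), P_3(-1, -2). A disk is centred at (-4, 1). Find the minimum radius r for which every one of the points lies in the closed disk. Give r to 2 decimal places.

The required radius is the distance from (-4, 1) to the farthest point.
Squared distances: 18, 125, 18.
Maximum is 125, attained at P_2.
r = √125 ≈ 11.18.

11.18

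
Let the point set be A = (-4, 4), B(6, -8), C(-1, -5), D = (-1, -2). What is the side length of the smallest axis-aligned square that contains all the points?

12

The bounding box has width 10 and height 12.
An axis-aligned square enclosing the set must have side ≥ max(width, height).
So the minimum side is max(10, 12) = 12.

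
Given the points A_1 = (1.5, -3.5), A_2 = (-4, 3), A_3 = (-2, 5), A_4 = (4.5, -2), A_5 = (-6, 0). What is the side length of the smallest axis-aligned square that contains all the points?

10.5

The bounding box has width 10.5 and height 8.5.
An axis-aligned square enclosing the set must have side ≥ max(width, height).
So the minimum side is max(10.5, 8.5) = 10.5.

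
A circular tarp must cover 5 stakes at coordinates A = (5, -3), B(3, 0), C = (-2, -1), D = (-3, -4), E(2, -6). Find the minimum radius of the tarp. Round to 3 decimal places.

4.031

By Welzl's lemma the MEC is supported by two points (diametrically opposite) or three points (on a circumcircle).
The farthest pair is A–D with squared distance 65. The circle on this segment as diameter has centre (1, -3.5) and r² = 65/4 = 16.25.
Check B: distance² to centre = 16.25 ≤ 16.25, so it lies inside.
All remaining points lie in this disk, and no smaller disk contains both endpoints, so this is the minimum enclosing circle.
r = √(16.25) ≈ 4.031.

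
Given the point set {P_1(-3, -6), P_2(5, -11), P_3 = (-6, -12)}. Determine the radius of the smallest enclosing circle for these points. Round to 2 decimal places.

Side lengths²: P_1P_2² = 89, P_1P_3² = 45, P_2P_3² = 122.
Since P_2P_3² = 122 < 89 + 45 = 134, the triangle is acute, so the smallest enclosing circle is the circumcircle.
Circumcentre = (-23/42, -461/42), r² = 27145/882.
r = √(27145/882) ≈ 5.55.

5.55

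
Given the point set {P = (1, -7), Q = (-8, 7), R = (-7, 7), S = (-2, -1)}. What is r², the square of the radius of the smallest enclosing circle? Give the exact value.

The minimum enclosing circle of a finite set is fixed by two of the points (as a diameter) or three (as a circumcircle).
The farthest pair is P–Q with squared distance 277. The circle on this segment as diameter has centre (-3.5, 0) and r² = 277/4 = 69.25.
Check R: distance² to centre = 61.25 ≤ 69.25, so it lies inside.
All remaining points lie in this disk, and no smaller disk contains both endpoints, so this is the minimum enclosing circle.

69.25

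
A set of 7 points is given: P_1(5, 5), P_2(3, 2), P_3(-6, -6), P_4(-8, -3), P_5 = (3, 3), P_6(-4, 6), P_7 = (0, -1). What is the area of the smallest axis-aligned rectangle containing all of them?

156

x ranges over [-8, 5], width 13.
y ranges over [-6, 6], height 12.
Area = 13 × 12 = 156.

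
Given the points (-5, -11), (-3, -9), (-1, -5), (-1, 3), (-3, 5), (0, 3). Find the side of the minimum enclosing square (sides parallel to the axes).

16

The bounding box has width 5 and height 16.
An axis-aligned square enclosing the set must have side ≥ max(width, height).
So the minimum side is max(5, 16) = 16.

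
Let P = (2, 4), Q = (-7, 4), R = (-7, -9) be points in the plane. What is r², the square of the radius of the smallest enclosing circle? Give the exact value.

Side lengths²: PQ² = 81, PR² = 250, QR² = 169.
Since PR² = 250 ≥ 169 + 81 = 250, the angle opposite PR is not acute, so the smallest enclosing circle has PR as diameter.
Centre = midpoint of PR = (-2.5, -2.5), r² = 250/4 = 62.5.

62.5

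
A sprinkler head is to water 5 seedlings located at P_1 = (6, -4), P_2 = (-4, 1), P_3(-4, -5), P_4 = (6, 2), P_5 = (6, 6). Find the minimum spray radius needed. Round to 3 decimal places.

The farthest pair is P_3–P_5 with squared distance 221. The circle on this segment as diameter has centre (1, 0.5) and r² = 221/4 = 55.25.
Check P_1: distance² to centre = 45.25 ≤ 55.25, so it lies inside.
All remaining points lie in this disk, and no smaller disk contains both endpoints, so this is the minimum enclosing circle.
r = √(55.25) ≈ 7.433.

7.433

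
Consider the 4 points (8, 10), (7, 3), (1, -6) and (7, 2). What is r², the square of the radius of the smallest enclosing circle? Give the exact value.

76.25

The farthest pair is (8, 10)–(1, -6) with squared distance 305. The circle on this segment as diameter has centre (4.5, 2) and r² = 305/4 = 76.25.
Check (7, 3): distance² to centre = 7.25 ≤ 76.25, so it lies inside.
All remaining points lie in this disk, and no smaller disk contains both endpoints, so this is the minimum enclosing circle.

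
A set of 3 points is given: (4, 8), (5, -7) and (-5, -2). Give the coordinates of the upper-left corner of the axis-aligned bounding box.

x-range [-5, 5], y-range [-7, 8].
The upper-left corner is (-5, 8).

(-5, 8)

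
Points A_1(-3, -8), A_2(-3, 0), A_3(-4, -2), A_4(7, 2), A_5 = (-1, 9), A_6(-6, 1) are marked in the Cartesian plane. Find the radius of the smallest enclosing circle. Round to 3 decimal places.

8.578

The minimum enclosing circle is determined by three boundary points: A_1, A_4, A_5.
Their circumcentre is (-43/30, 13/30) with r² = 33109/450.
The farthest remaining point A_6 is at distance² 9529/450 ≤ 33109/450.
r = √(33109/450) ≈ 8.578.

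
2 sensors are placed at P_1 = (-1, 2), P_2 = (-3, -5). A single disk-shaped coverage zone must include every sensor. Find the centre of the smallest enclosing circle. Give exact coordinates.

(-2, -1.5)

The smallest circle enclosing two points has them as diameter endpoints.
Centre = midpoint = (-2, -1.5); r² = |P_1P_2|²/4 = 53/4 = 13.25.
Centre = (-2, -1.5).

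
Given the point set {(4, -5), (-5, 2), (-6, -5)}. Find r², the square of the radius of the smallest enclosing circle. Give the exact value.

1625/49

Call the three points A, B, C in the order given.
Side lengths²: AB² = 130, AC² = 100, BC² = 50.
Since AB² = 130 < 100 + 50 = 150, the triangle is acute, so the smallest enclosing circle is the circumcircle.
Circumcentre = (-1, -15/7), r² = 1625/49.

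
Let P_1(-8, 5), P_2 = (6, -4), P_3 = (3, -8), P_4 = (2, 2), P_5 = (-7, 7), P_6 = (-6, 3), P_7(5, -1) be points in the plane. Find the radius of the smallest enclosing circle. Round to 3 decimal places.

9.014

By Welzl's lemma the MEC is supported by two points (diametrically opposite) or three points (on a circumcircle).
The farthest pair is P_3–P_5 with squared distance 325. The circle on this segment as diameter has centre (-2, -0.5) and r² = 325/4 = 81.25.
Check P_1: distance² to centre = 66.25 ≤ 81.25, so it lies inside.
All remaining points lie in this disk, and no smaller disk contains both endpoints, so this is the minimum enclosing circle.
r = √(81.25) ≈ 9.014.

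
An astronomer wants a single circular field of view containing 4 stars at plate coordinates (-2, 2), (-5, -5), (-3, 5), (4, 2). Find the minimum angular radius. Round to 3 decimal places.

A smallest enclosing disk is always determined by at most three of the input points on its boundary.
The minimum enclosing circle is determined by three boundary points: (-5, -5), (-3, 5), (4, 2).
Their circumcentre is (-47/38, -21/38) with r² = 24505/722.
The farthest remaining point (-2, 2) is at distance² 5125/722 ≤ 24505/722.
r = √(24505/722) ≈ 5.826.

5.826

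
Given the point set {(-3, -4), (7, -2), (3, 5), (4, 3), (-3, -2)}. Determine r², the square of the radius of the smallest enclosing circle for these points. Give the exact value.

32.5

A smallest enclosing disk is always determined by at most three of the input points on its boundary.
The minimum enclosing circle is determined by three boundary points: (-3, -4), (7, -2), (3, 5).
Their circumcentre is (1.5, -0.5) with r² = 32.5.
The farthest remaining point (-3, -2) is at distance² 22.5 ≤ 32.5.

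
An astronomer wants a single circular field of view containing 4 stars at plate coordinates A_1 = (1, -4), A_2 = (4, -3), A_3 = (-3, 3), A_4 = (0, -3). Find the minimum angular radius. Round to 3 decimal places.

A smallest enclosing disk is always determined by at most three of the input points on its boundary.
The farthest pair is A_2–A_3 with squared distance 85. The circle on this segment as diameter has centre (0.5, 0) and r² = 85/4 = 21.25.
Check A_1: distance² to centre = 16.25 ≤ 21.25, so it lies inside.
All remaining points lie in this disk, and no smaller disk contains both endpoints, so this is the minimum enclosing circle.
r = √(21.25) ≈ 4.610.

4.610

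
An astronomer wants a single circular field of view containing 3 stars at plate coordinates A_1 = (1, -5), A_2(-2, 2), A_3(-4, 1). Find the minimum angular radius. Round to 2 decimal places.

Side lengths²: A_1A_2² = 58, A_1A_3² = 61, A_2A_3² = 5.
Since A_1A_3² = 61 < 58 + 5 = 63, the triangle is acute, so the smallest enclosing circle is the circumcircle.
Circumcentre = (-45/34, -63/34), r² = 8845/578.
r = √(8845/578) ≈ 3.91.

3.91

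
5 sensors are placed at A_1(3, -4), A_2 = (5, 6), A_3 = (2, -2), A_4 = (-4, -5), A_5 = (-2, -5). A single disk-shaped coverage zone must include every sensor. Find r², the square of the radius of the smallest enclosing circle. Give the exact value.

50.5

The farthest pair is A_2–A_4 with squared distance 202. The circle on this segment as diameter has centre (0.5, 0.5) and r² = 202/4 = 50.5.
Check A_1: distance² to centre = 26.5 ≤ 50.5, so it lies inside.
All remaining points lie in this disk, and no smaller disk contains both endpoints, so this is the minimum enclosing circle.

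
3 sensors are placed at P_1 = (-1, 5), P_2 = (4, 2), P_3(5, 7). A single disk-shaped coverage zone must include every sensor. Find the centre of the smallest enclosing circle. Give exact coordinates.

(33/14, 69/14)

Side lengths²: P_1P_2² = 34, P_1P_3² = 40, P_2P_3² = 26.
Since P_1P_3² = 40 < 34 + 26 = 60, the triangle is acute, so the smallest enclosing circle is the circumcircle.
Circumcentre = (33/14, 69/14), r² = 1105/98.
Centre = (33/14, 69/14).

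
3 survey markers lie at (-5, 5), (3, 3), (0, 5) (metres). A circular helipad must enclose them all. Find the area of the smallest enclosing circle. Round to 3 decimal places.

Call the three points A, B, C in the order given.
Side lengths²: AB² = 68, AC² = 25, BC² = 13.
Since AB² = 68 ≥ 25 + 13 = 38, the angle opposite AB is not acute, so the smallest enclosing circle has AB as diameter.
Centre = midpoint of AB = (-1, 4), r² = 68/4 = 17.
Area = π·r² = π·17 ≈ 53.407.

53.407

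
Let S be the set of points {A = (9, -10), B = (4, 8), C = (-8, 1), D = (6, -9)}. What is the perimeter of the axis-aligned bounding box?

70

Width = max x − min x = 9 − (-8) = 17.
Height = max y − min y = 8 − (-10) = 18.
Perimeter = 2(17 + 18) = 70.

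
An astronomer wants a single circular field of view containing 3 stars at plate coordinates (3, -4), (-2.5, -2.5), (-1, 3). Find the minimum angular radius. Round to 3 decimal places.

Call the three points A, B, C in the order given.
Side lengths²: AB² = 32.5, AC² = 65, BC² = 32.5.
Since AC² = 65 ≥ 32.5 + 32.5 = 65, the angle opposite AC is not acute, so the smallest enclosing circle has AC as diameter.
Centre = midpoint of AC = (1, -0.5), r² = 65/4 = 16.25.
r = √(16.25) ≈ 4.031.

4.031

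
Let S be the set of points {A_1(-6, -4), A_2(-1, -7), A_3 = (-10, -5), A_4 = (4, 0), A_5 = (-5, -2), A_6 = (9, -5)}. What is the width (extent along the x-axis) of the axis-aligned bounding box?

19

max x = 9, min x = -10, so width = 19.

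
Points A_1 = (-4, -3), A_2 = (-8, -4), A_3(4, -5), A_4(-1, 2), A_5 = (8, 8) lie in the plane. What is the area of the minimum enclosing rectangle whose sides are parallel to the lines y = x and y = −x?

In coordinates u = x + y, v = x − y the rectangle is axis-aligned; the map (x,y)→(u,v) scales areas by 2.
u-values: -7, -12, -1, 1, 16; range = 16 − (-12) = 28.
v-values: -1, -4, 9, -3, 0; range = 9 − (-4) = 13.
Area = (28 × 13) / 2 = 182.

182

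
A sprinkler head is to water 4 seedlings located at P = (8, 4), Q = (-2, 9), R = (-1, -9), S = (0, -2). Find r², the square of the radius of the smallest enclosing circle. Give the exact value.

8125/98

The minimum enclosing circle is determined by three boundary points: P, Q, R.
Their circumcentre is (-3/14, 1/14) with r² = 8125/98.
The farthest remaining point S is at distance² 425/98 ≤ 8125/98.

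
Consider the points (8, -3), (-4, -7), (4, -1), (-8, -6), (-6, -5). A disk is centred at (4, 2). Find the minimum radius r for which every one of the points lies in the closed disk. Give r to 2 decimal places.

The required radius is the distance from (4, 2) to the farthest point.
Squared distances: 41, 145, 9, 208, 149.
Maximum is 208, attained at (-8, -6).
r = √208 ≈ 14.42.

14.42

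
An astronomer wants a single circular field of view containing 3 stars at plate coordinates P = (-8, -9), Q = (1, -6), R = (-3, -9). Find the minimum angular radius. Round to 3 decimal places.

Side lengths²: PQ² = 90, PR² = 25, QR² = 25.
Since PQ² = 90 ≥ 25 + 25 = 50, the angle opposite PQ is not acute, so the smallest enclosing circle has PQ as diameter.
Centre = midpoint of PQ = (-3.5, -7.5), r² = 90/4 = 22.5.
r = √(22.5) ≈ 4.743.

4.743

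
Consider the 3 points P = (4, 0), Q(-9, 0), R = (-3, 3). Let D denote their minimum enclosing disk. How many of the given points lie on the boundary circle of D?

Side lengths²: PQ² = 169, PR² = 58, QR² = 45.
Since PQ² = 169 ≥ 58 + 45 = 103, the angle opposite PQ is not acute, so the smallest enclosing circle has PQ as diameter.
Centre = midpoint of PQ = (-2.5, 0), r² = 169/4 = 42.25.
The points at distance exactly r from the centre are P, Q — 2 points.

2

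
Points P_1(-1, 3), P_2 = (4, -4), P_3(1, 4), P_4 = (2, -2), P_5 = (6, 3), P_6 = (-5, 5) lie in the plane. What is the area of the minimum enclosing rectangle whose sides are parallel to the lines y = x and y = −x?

81

In coordinates u = x + y, v = x − y the rectangle is axis-aligned; the map (x,y)→(u,v) scales areas by 2.
u-values: 2, 0, 5, 0, 9, 0; range = 9 − 0 = 9.
v-values: -4, 8, -3, 4, 3, -10; range = 8 − (-10) = 18.
Area = (9 × 18) / 2 = 81.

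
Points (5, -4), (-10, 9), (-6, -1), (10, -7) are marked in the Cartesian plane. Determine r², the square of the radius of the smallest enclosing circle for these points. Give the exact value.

The minimum enclosing circle of a finite set is fixed by two of the points (as a diameter) or three (as a circumcircle).
The farthest pair is (-10, 9)–(10, -7) with squared distance 656. The circle on this segment as diameter has centre (0, 1) and r² = 656/4 = 164.
Check (5, -4): distance² to centre = 50 ≤ 164, so it lies inside.
All remaining points lie in this disk, and no smaller disk contains both endpoints, so this is the minimum enclosing circle.

164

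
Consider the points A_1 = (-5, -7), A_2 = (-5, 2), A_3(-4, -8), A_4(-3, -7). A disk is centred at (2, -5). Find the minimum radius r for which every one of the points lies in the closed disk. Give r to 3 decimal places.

9.899

The required radius is the distance from (2, -5) to the farthest point.
Squared distances: 53, 98, 45, 29.
Maximum is 98, attained at A_2.
r = √98 ≈ 9.899.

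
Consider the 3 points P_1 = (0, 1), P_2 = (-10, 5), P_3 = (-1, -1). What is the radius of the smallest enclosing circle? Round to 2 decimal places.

Side lengths²: P_1P_2² = 116, P_1P_3² = 5, P_2P_3² = 117.
Since P_2P_3² = 117 < 116 + 5 = 121, the triangle is acute, so the smallest enclosing circle is the circumcircle.
Circumcentre = (-5.25, 2.375), r² = 29.453125.
r = √(29.453125) ≈ 5.43.

5.43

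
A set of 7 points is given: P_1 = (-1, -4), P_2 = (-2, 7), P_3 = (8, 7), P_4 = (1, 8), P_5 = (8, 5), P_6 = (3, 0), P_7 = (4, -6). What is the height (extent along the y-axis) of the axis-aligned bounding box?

max y = 8, min y = -6, so height = 14.

14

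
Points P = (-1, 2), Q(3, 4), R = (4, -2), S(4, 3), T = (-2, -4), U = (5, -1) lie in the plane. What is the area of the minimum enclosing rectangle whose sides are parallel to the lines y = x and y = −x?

58.5

In coordinates u = x + y, v = x − y the rectangle is axis-aligned; the map (x,y)→(u,v) scales areas by 2.
u-values: 1, 7, 2, 7, -6, 4; range = 7 − (-6) = 13.
v-values: -3, -1, 6, 1, 2, 6; range = 6 − (-3) = 9.
Area = (13 × 9) / 2 = 58.5.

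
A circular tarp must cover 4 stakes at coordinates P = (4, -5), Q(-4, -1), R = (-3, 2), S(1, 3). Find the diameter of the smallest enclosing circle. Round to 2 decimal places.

A smallest enclosing disk is always determined by at most three of the input points on its boundary.
The farthest pair is P–R with squared distance 98. The circle on this segment as diameter has centre (0.5, -1.5) and r² = 98/4 = 24.5.
Check Q: distance² to centre = 20.5 ≤ 24.5, so it lies inside.
All remaining points lie in this disk, and no smaller disk contains both endpoints, so this is the minimum enclosing circle.
Diameter = 2r = 2√(24.5) ≈ 9.90.

9.90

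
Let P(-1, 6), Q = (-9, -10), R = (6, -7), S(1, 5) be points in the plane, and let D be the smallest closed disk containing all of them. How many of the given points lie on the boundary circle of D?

The minimum enclosing circle of a finite set is fixed by two of the points (as a diameter) or three (as a circumcircle).
The minimum enclosing circle is determined by three boundary points: P, Q, R.
Their circumcentre is (-23/9, -29/9) with r² = 7085/81.
The farthest remaining point S is at distance² 6500/81 ≤ 7085/81.
The points at distance exactly r from the centre are P, Q, R — 3 points.

3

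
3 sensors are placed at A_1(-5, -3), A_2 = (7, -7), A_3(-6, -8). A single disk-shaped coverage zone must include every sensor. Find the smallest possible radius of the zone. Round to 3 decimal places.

6.570

Side lengths²: A_1A_2² = 160, A_1A_3² = 26, A_2A_3² = 170.
Since A_2A_3² = 170 < 160 + 26 = 186, the triangle is acute, so the smallest enclosing circle is the circumcircle.
Circumcentre = (0.4375, -6.6875), r² = 43.1640625.
r = √(43.1640625) ≈ 6.570.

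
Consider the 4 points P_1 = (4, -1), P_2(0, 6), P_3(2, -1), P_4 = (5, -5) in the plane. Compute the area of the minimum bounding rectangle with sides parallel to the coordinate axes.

x ranges over [0, 5], width 5.
y ranges over [-5, 6], height 11.
Area = 5 × 11 = 55.

55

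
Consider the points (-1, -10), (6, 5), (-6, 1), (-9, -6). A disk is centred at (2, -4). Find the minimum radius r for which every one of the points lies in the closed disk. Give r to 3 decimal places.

11.180

The required radius is the distance from (2, -4) to the farthest point.
Squared distances: 45, 97, 89, 125.
Maximum is 125, attained at (-9, -6).
r = √125 ≈ 11.180.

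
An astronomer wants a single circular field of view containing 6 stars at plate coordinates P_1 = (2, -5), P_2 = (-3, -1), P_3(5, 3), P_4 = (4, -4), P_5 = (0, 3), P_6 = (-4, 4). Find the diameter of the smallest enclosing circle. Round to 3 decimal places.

11.319

By Welzl's lemma the MEC is supported by two points (diametrically opposite) or three points (on a circumcircle).
The minimum enclosing circle is determined by three boundary points: P_3, P_4, P_6.
Their circumcentre is (0.125, 0.125) with r² = 32.03125.
The farthest remaining point P_1 is at distance² 29.78125 ≤ 32.03125.
Diameter = 2r = 2√(32.03125) ≈ 11.319.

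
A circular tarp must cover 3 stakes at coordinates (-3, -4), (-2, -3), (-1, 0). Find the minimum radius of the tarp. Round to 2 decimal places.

2.24

Call the three points A, B, C in the order given.
Side lengths²: AB² = 2, AC² = 20, BC² = 10.
Since AC² = 20 ≥ 10 + 2 = 12, the angle opposite AC is not acute, so the smallest enclosing circle has AC as diameter.
Centre = midpoint of AC = (-2, -2), r² = 20/4 = 5.
r = √5 ≈ 2.24.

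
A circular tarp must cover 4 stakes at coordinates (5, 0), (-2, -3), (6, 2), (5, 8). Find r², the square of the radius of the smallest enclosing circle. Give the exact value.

By Welzl's lemma the MEC is supported by two points (diametrically opposite) or three points (on a circumcircle).
The farthest pair is (-2, -3)–(5, 8) with squared distance 170. The circle on this segment as diameter has centre (1.5, 2.5) and r² = 170/4 = 42.5.
Check (5, 0): distance² to centre = 18.5 ≤ 42.5, so it lies inside.
All remaining points lie in this disk, and no smaller disk contains both endpoints, so this is the minimum enclosing circle.

42.5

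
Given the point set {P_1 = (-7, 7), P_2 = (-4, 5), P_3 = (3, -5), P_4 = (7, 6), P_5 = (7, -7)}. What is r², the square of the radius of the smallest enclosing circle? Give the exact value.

The minimum enclosing circle of a finite set is fixed by two of the points (as a diameter) or three (as a circumcircle).
The farthest pair is P_1–P_5 with squared distance 392. The circle on this segment as diameter has centre (0, 0) and r² = 392/4 = 98.
Check P_2: distance² to centre = 41 ≤ 98, so it lies inside.
All remaining points lie in this disk, and no smaller disk contains both endpoints, so this is the minimum enclosing circle.

98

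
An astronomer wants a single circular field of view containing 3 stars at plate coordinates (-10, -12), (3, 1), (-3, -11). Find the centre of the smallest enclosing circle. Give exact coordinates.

(-3.5, -5.5)

Call the three points A, B, C in the order given.
Side lengths²: AB² = 338, AC² = 50, BC² = 180.
Since AB² = 338 ≥ 180 + 50 = 230, the angle opposite AB is not acute, so the smallest enclosing circle has AB as diameter.
Centre = midpoint of AB = (-3.5, -5.5), r² = 338/4 = 84.5.
Centre = (-3.5, -5.5).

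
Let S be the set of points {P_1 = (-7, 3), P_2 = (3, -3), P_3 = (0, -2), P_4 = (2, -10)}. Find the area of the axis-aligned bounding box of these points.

130

x ranges over [-7, 3], width 10.
y ranges over [-10, 3], height 13.
Area = 10 × 13 = 130.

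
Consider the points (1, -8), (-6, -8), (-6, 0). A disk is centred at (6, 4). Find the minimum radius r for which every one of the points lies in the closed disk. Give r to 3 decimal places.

The required radius is the distance from (6, 4) to the farthest point.
Squared distances: 169, 288, 160.
Maximum is 288, attained at (-6, -8).
r = √288 ≈ 16.971.

16.971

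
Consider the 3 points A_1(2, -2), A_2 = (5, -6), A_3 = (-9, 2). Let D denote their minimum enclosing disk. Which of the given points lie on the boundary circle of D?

A_2, A_3

Side lengths²: A_1A_2² = 25, A_1A_3² = 137, A_2A_3² = 260.
Since A_2A_3² = 260 ≥ 137 + 25 = 162, the angle opposite A_2A_3 is not acute, so the smallest enclosing circle has A_2A_3 as diameter.
Centre = midpoint of A_2A_3 = (-2, -2), r² = 260/4 = 65.
The points at distance exactly r from the centre are A_2, A_3 — 2 points.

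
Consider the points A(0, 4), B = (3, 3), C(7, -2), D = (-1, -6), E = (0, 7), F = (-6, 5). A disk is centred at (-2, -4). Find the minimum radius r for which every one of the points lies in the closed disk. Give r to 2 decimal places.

11.18

The required radius is the distance from (-2, -4) to the farthest point.
Squared distances: 68, 74, 85, 5, 125, 97.
Maximum is 125, attained at E.
r = √125 ≈ 11.18.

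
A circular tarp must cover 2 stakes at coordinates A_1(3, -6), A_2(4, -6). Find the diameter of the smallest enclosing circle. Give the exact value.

1

The smallest circle enclosing two points has them as diameter endpoints.
Centre = midpoint = (3.5, -6); r² = |A_1A_2|²/4 = 1/4 = 0.25.
Diameter = 2r = 2√(0.25) = 1.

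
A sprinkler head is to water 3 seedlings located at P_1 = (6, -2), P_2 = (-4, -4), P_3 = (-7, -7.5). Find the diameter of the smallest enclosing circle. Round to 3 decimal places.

14.116

Side lengths²: P_1P_2² = 104, P_1P_3² = 199.25, P_2P_3² = 21.25.
Since P_1P_3² = 199.25 ≥ 104 + 21.25 = 125.25, the angle opposite P_1P_3 is not acute, so the smallest enclosing circle has P_1P_3 as diameter.
Centre = midpoint of P_1P_3 = (-0.5, -4.75), r² = 199.25/4 = 49.8125.
Diameter = 2r = 2√(49.8125) ≈ 14.116.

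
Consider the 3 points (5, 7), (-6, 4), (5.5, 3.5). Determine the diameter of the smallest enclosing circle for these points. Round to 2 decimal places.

Call the three points A, B, C in the order given.
Side lengths²: AB² = 130, AC² = 12.5, BC² = 132.5.
Since BC² = 132.5 < 130 + 12.5 = 142.5, the triangle is acute, so the smallest enclosing circle is the circumcircle.
Circumcentre = (-0.21875, 4.46875), r² = 33.642578125.
Diameter = 2r = 2√(33.642578125) ≈ 11.60.

11.60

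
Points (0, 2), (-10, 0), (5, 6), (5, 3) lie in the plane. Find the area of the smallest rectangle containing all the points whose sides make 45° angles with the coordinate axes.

126

In coordinates u = x + y, v = x − y the rectangle is axis-aligned; the map (x,y)→(u,v) scales areas by 2.
u-values: 2, -10, 11, 8; range = 11 − (-10) = 21.
v-values: -2, -10, -1, 2; range = 2 − (-10) = 12.
Area = (21 × 12) / 2 = 126.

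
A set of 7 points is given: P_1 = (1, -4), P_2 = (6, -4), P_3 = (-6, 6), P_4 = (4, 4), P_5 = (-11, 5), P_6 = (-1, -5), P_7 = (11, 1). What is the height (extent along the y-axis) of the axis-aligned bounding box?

11

max y = 6, min y = -5, so height = 11.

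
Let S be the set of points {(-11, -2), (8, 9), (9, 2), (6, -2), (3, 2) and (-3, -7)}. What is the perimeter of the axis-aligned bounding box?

Width = max x − min x = 9 − (-11) = 20.
Height = max y − min y = 9 − (-7) = 16.
Perimeter = 2(20 + 16) = 72.

72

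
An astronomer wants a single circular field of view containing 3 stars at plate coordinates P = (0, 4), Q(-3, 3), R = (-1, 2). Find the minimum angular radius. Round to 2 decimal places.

Side lengths²: PQ² = 10, PR² = 5, QR² = 5.
Since PQ² = 10 ≥ 5 + 5 = 10, the angle opposite PQ is not acute, so the smallest enclosing circle has PQ as diameter.
Centre = midpoint of PQ = (-1.5, 3.5), r² = 10/4 = 2.5.
r = √(2.5) ≈ 1.58.

1.58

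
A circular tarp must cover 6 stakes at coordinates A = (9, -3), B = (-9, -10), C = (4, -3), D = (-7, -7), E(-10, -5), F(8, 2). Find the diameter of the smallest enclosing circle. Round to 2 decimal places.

A smallest enclosing disk is always determined by at most three of the input points on its boundary.
The farthest pair is B–F with squared distance 433. The circle on this segment as diameter has centre (-0.5, -4) and r² = 433/4 = 108.25.
Check A: distance² to centre = 91.25 ≤ 108.25, so it lies inside.
All remaining points lie in this disk, and no smaller disk contains both endpoints, so this is the minimum enclosing circle.
Diameter = 2r = 2√(108.25) ≈ 20.81.

20.81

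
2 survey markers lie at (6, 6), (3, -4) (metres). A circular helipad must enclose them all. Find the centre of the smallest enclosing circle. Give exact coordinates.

(4.5, 1)

The smallest circle enclosing two points has them as diameter endpoints.
Centre = midpoint = (4.5, 1); r² = |(6, 6)−(3, -4)|²/4 = 109/4 = 27.25.
Centre = (4.5, 1).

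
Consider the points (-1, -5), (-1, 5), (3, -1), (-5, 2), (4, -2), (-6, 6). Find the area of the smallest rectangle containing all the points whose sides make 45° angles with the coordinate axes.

In coordinates u = x + y, v = x − y the rectangle is axis-aligned; the map (x,y)→(u,v) scales areas by 2.
u-values: -6, 4, 2, -3, 2, 0; range = 4 − (-6) = 10.
v-values: 4, -6, 4, -7, 6, -12; range = 6 − (-12) = 18.
Area = (10 × 18) / 2 = 90.

90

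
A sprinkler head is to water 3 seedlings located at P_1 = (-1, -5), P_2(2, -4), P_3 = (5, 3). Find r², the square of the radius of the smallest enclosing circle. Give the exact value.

Side lengths²: P_1P_2² = 10, P_1P_3² = 100, P_2P_3² = 58.
Since P_1P_3² = 100 ≥ 58 + 10 = 68, the angle opposite P_1P_3 is not acute, so the smallest enclosing circle has P_1P_3 as diameter.
Centre = midpoint of P_1P_3 = (2, -1), r² = 100/4 = 25.

25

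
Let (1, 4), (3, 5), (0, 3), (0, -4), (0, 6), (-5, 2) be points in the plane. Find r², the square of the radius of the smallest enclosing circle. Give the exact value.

The minimum enclosing circle is determined by three boundary points: (3, 5), (0, -4), (-5, 2).
Their circumcentre is (-1/14, 43/42) with r² = 22265/882.
The farthest remaining point (0, 6) is at distance² 21845/882 ≤ 22265/882.

22265/882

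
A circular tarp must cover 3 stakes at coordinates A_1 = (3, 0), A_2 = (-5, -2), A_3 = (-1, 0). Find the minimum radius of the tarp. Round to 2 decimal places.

4.12

Side lengths²: A_1A_2² = 68, A_1A_3² = 16, A_2A_3² = 20.
Since A_1A_2² = 68 ≥ 20 + 16 = 36, the angle opposite A_1A_2 is not acute, so the smallest enclosing circle has A_1A_2 as diameter.
Centre = midpoint of A_1A_2 = (-1, -1), r² = 68/4 = 17.
r = √17 ≈ 4.12.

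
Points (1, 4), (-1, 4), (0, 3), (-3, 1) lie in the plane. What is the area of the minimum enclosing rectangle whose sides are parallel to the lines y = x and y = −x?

7

In coordinates u = x + y, v = x − y the rectangle is axis-aligned; the map (x,y)→(u,v) scales areas by 2.
u-values: 5, 3, 3, -2; range = 5 − (-2) = 7.
v-values: -3, -5, -3, -4; range = -3 − (-5) = 2.
Area = (7 × 2) / 2 = 7.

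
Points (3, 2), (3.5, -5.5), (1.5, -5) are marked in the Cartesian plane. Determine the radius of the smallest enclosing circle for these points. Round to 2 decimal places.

Call the three points A, B, C in the order given.
Side lengths²: AB² = 56.5, AC² = 51.25, BC² = 4.25.
Since AB² = 56.5 ≥ 51.25 + 4.25 = 55.5, the angle opposite AB is not acute, so the smallest enclosing circle has AB as diameter.
Centre = midpoint of AB = (3.25, -1.75), r² = 56.5/4 = 14.125.
r = √(14.125) ≈ 3.76.

3.76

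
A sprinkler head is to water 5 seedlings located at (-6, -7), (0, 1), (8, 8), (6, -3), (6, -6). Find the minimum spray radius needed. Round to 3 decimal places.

10.259

The minimum enclosing circle of a finite set is fixed by two of the points (as a diameter) or three (as a circumcircle).
The farthest pair is (-6, -7)–(8, 8) with squared distance 421. The circle on this segment as diameter has centre (1, 0.5) and r² = 421/4 = 105.25.
Check (0, 1): distance² to centre = 1.25 ≤ 105.25, so it lies inside.
All remaining points lie in this disk, and no smaller disk contains both endpoints, so this is the minimum enclosing circle.
r = √(105.25) ≈ 10.259.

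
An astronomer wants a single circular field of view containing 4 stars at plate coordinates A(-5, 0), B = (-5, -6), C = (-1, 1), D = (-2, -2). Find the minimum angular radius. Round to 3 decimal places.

4.031

A smallest enclosing disk is always determined by at most three of the input points on its boundary.
The farthest pair is B–C with squared distance 65. The circle on this segment as diameter has centre (-3, -2.5) and r² = 65/4 = 16.25.
Check A: distance² to centre = 10.25 ≤ 16.25, so it lies inside.
All remaining points lie in this disk, and no smaller disk contains both endpoints, so this is the minimum enclosing circle.
r = √(16.25) ≈ 4.031.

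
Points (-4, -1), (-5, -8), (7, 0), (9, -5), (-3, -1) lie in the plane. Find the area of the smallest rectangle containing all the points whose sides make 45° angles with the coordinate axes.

In coordinates u = x + y, v = x − y the rectangle is axis-aligned; the map (x,y)→(u,v) scales areas by 2.
u-values: -5, -13, 7, 4, -4; range = 7 − (-13) = 20.
v-values: -3, 3, 7, 14, -2; range = 14 − (-3) = 17.
Area = (20 × 17) / 2 = 170.

170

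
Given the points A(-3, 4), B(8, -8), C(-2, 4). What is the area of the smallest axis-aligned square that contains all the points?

144

The bounding box has width 11 and height 12.
An axis-aligned square enclosing the set must have side ≥ max(width, height).
So the minimum side is max(11, 12) = 12.
Area = 12² = 144.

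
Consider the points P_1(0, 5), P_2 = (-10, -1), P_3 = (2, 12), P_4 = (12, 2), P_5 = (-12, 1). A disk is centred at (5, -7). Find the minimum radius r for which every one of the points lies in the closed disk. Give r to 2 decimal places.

19.24

The required radius is the distance from (5, -7) to the farthest point.
Squared distances: 169, 261, 370, 130, 353.
Maximum is 370, attained at P_3.
r = √370 ≈ 19.24.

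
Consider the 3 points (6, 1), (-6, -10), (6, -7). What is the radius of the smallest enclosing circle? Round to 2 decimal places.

8.14

Call the three points A, B, C in the order given.
Side lengths²: AB² = 265, AC² = 64, BC² = 153.
Since AB² = 265 ≥ 153 + 64 = 217, the angle opposite AB is not acute, so the smallest enclosing circle has AB as diameter.
Centre = midpoint of AB = (0, -4.5), r² = 265/4 = 66.25.
r = √(66.25) ≈ 8.14.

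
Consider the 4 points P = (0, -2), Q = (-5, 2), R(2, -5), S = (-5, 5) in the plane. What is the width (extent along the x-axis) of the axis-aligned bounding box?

max x = 2, min x = -5, so width = 7.

7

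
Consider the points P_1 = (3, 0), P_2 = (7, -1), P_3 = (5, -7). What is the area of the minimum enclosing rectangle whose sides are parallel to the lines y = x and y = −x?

36

In coordinates u = x + y, v = x − y the rectangle is axis-aligned; the map (x,y)→(u,v) scales areas by 2.
u-values: 3, 6, -2; range = 6 − (-2) = 8.
v-values: 3, 8, 12; range = 12 − 3 = 9.
Area = (8 × 9) / 2 = 36.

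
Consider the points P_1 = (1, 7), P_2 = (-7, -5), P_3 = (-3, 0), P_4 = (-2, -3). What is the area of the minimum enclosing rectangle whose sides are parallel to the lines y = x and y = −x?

In coordinates u = x + y, v = x − y the rectangle is axis-aligned; the map (x,y)→(u,v) scales areas by 2.
u-values: 8, -12, -3, -5; range = 8 − (-12) = 20.
v-values: -6, -2, -3, 1; range = 1 − (-6) = 7.
Area = (20 × 7) / 2 = 70.

70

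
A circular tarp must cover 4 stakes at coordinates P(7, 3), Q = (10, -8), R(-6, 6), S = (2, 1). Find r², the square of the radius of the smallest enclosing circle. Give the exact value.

113

The farthest pair is Q–R with squared distance 452. The circle on this segment as diameter has centre (2, -1) and r² = 452/4 = 113.
Check P: distance² to centre = 41 ≤ 113, so it lies inside.
All remaining points lie in this disk, and no smaller disk contains both endpoints, so this is the minimum enclosing circle.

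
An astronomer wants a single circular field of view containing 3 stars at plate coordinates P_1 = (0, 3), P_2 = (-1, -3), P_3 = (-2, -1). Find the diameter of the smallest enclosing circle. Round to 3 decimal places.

Side lengths²: P_1P_2² = 37, P_1P_3² = 20, P_2P_3² = 5.
Since P_1P_2² = 37 ≥ 20 + 5 = 25, the angle opposite P_1P_2 is not acute, so the smallest enclosing circle has P_1P_2 as diameter.
Centre = midpoint of P_1P_2 = (-0.5, 0), r² = 37/4 = 9.25.
Diameter = 2r = 2√(9.25) ≈ 6.083.

6.083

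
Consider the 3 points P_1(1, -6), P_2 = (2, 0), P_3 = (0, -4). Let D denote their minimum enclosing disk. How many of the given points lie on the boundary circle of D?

Side lengths²: P_1P_2² = 37, P_1P_3² = 5, P_2P_3² = 20.
Since P_1P_2² = 37 ≥ 20 + 5 = 25, the angle opposite P_1P_2 is not acute, so the smallest enclosing circle has P_1P_2 as diameter.
Centre = midpoint of P_1P_2 = (1.5, -3), r² = 37/4 = 9.25.
The points at distance exactly r from the centre are P_1, P_2 — 2 points.

2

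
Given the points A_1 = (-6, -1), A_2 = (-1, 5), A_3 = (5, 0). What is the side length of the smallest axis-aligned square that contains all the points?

The bounding box has width 11 and height 6.
An axis-aligned square enclosing the set must have side ≥ max(width, height).
So the minimum side is max(11, 6) = 11.

11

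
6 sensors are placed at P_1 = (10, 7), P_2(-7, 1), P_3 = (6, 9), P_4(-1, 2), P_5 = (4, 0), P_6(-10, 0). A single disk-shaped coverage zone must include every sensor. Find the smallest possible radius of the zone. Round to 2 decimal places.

10.59

A smallest enclosing disk is always determined by at most three of the input points on its boundary.
The farthest pair is P_1–P_6 with squared distance 449. The circle on this segment as diameter has centre (0, 3.5) and r² = 449/4 = 112.25.
Check P_2: distance² to centre = 55.25 ≤ 112.25, so it lies inside.
All remaining points lie in this disk, and no smaller disk contains both endpoints, so this is the minimum enclosing circle.
r = √(112.25) ≈ 10.59.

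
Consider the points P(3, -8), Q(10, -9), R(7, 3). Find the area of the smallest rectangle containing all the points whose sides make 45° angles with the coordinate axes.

In coordinates u = x + y, v = x − y the rectangle is axis-aligned; the map (x,y)→(u,v) scales areas by 2.
u-values: -5, 1, 10; range = 10 − (-5) = 15.
v-values: 11, 19, 4; range = 19 − 4 = 15.
Area = (15 × 15) / 2 = 112.5.

112.5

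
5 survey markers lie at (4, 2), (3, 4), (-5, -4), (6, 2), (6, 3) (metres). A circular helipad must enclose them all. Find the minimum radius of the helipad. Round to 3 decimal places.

A smallest enclosing disk is always determined by at most three of the input points on its boundary.
The farthest pair is (-5, -4)–(6, 3) with squared distance 170. The circle on this segment as diameter has centre (0.5, -0.5) and r² = 170/4 = 42.5.
Check (4, 2): distance² to centre = 18.5 ≤ 42.5, so it lies inside.
All remaining points lie in this disk, and no smaller disk contains both endpoints, so this is the minimum enclosing circle.
r = √(42.5) ≈ 6.519.

6.519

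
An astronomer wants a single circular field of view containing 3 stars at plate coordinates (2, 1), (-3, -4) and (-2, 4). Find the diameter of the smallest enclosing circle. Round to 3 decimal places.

8.144

Call the three points A, B, C in the order given.
Side lengths²: AB² = 50, AC² = 25, BC² = 65.
Since BC² = 65 < 50 + 25 = 75, the triangle is acute, so the smallest enclosing circle is the circumcircle.
Circumcentre = (-27/14, -1/14), r² = 1625/98.
Diameter = 2r = 2√(1625/98) ≈ 8.144.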